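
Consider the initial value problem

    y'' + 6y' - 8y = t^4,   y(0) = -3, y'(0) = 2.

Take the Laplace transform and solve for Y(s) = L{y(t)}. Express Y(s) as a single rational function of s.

Y(s) = (-3*s^6 - 16*s^5 + 24)/(s^7 + 6*s^6 - 8*s^5)

Take the Laplace transform of both sides.
With L{y''} = s^2 Y - s·y(0) - y'(0) and L{y'} = sY - y(0), with y(0) = -3, y'(0) = 2: the LHS transforms to (s^2 + 6*s - 8)Y - (-3*s - 16).
The right side is L{t^4} = 24/s^5.
So (s^2 + 6*s - 8)Y = 24/s^5 + (-3*s - 16).
Divide through and combine into a single rational function.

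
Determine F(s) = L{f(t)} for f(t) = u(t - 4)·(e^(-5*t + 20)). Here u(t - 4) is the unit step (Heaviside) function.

F(s) = exp(-4*s)/(s + 5)

By the second shifting theorem, L{u(t - c)·g(t - c)} = e^(-cs)·G(s) with c = 4 and G(s) = L{g(t)}.
L{e^(-5t)} = 1/(s + 5).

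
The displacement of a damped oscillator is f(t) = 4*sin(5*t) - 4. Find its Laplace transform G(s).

G(s) = 20/(s^2 + 25) - 4/s

Apply the Laplace transform termwise.
(4)·[L{sin(5t)} = 5/(s^2 + 25)]; L{-4} = -4/s.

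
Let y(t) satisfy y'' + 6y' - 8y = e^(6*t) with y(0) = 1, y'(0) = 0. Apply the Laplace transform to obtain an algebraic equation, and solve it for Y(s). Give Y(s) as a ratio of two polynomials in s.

Y(s) = (s^2 - 35)/(s^3 - 44*s + 48)

Laplace-transform each side.
Using L{y''} = s^2 Y - s·y(0) - y'(0) and L{y'} = sY - y(0), with y(0) = 1, y'(0) = 0, the left side becomes (s^2 + 6*s - 8)Y - (s + 6).
The right side is L{e^(6*t)} = 1/(s - 6).
So (s^2 + 6*s - 8)Y = 1/(s - 6) + (s + 6).
Solve for Y(s) and write it as one ratio of polynomials.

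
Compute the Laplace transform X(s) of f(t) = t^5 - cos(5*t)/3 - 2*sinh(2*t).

X(s) = -s/(3*(s^2 + 25)) - 4/(s^2 - 4) + 120/s^6

By linearity of the Laplace transform, transform each term separately.
L{t^5} = 5!/s^6 = 120/s^6; (-2)·[L{sinh(2t)} = 2/(s^2 - 4)]; (-1/3)·[L{cos(5t)} = s/(s^2 + 25)].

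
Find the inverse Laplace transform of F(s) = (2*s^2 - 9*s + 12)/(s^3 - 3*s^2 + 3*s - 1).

Factor the denominator: s^3 - 3*s^2 + 3*s - 1 = (s - 1)^3.
Partial fraction decomposition gives [2/(s - 1)] + [-5/(s - 1)^2] + [5/(s - 1)^3].
Invert each term: 2/(s - 1) ↔ 2e^(t); -5/(s - 1)^2 ↔ -5t·e^(t); 5/(s - 1)^3 ↔ (5/2)t^2·e^(t).

5*t^2*exp(t)/2 - 5*t*exp(t) + 2*exp(t)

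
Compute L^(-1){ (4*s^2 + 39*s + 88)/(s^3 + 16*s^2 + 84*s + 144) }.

t*exp(-6*t) - exp(-4*t) + 5*exp(-6*t)

Factor the denominator: s^3 + 16*s^2 + 84*s + 144 = (s + 4)*(s + 6)^2.
Partial fraction decomposition gives [5/(s + 6)] + [(s + 6)^(-2)] + [-1/(s + 4)].
Invert each term: 5/(s + 6) ↔ 5e^(-6t); 1/(s + 6)^2 ↔ t·e^(-6t); -1/(s + 4) ↔ -e^(-4t).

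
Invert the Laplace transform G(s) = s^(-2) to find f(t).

Since L{t} = 1!/s^2 = 1/s^2, the inverse is t.

f(t) = t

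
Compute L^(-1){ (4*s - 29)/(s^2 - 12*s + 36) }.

-5*t*exp(6*t) + 4*exp(6*t)

Factor the denominator: s^2 - 12*s + 36 = (s - 6)^2.
Partial fraction decomposition gives [4/(s - 6)] + [-5/(s - 6)^2].
Invert each term: 4/(s - 6) ↔ 4e^(6t); -5/(s - 6)^2 ↔ -5t·e^(6t).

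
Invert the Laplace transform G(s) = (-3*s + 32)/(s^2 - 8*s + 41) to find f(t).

f(t) = 4*exp(4*t)*sin(5*t) - 3*exp(4*t)*cos(5*t)

Complete the square in the denominator: s^2 - 8*s + 41 = (s - 4)^2 + 5^2.
Split the numerator to match: -3*s + 32 = -3·(s - 4) + 4·5.
Invert each term: -3·(s - 4)/((s - 4)^2 + 25) ↔ -3e^(4t)cos(5t); 4·5/((s - 4)^2 + 25) ↔ 4e^(4t)sin(5t).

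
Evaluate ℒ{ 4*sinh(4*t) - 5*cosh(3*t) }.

By linearity of the Laplace transform, transform each term separately.
(4)·[L{sinh(4t)} = 4/(s^2 - 16)]; (-5)·[L{cosh(3t)} = s/(s^2 - 9)].

-5*s/(s^2 - 9) + 16/(s^2 - 16)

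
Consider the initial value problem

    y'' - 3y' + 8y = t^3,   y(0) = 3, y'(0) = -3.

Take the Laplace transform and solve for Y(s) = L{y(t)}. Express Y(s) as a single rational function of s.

Y(s) = (3*s^5 - 12*s^4 + 6)/(s^6 - 3*s^5 + 8*s^4)

Apply the Laplace transform to the equation.
With L{y''} = s^2 Y - s·y(0) - y'(0) and L{y'} = sY - y(0), with y(0) = 3, y'(0) = -3: the LHS transforms to (s^2 - 3*s + 8)Y - (3*s - 12).
The right side is L{t^3} = 6/s^4.
So (s^2 - 3*s + 8)Y = 6/s^4 + (3*s - 12).
Solve for Y(s) and write it as one ratio of polynomials.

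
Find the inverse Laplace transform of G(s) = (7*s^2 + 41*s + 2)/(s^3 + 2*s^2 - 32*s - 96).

5*t*exp(-4*t) + 5*exp(6*t) + 2*exp(-4*t)

Factor the denominator: s^3 + 2*s^2 - 32*s - 96 = (s - 6)*(s + 4)^2.
Partial fraction decomposition gives [2/(s + 4)] + [5/(s + 4)^2] + [5/(s - 6)].
Invert each term: 2/(s + 4) ↔ 2e^(-4t); 5/(s + 4)^2 ↔ 5t·e^(-4t); 5/(s - 6) ↔ 5e^(6t).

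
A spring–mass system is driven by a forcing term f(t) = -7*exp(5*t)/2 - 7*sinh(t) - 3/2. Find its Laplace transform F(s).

F(s) = -7/(s^2 - 1) - 7/(2*(s - 5)) - 3/(2*s)

By linearity of the Laplace transform, transform each term separately.
(-7/2)·[L{e^(5t)} = 1/(s - 5)]; (-7)·[L{sinh(t)} = 1/(s^2 - 1)]; L{-3/2} = (-3/2)/s.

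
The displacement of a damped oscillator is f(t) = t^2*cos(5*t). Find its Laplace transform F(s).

L{cos(5t)} = s/(s^2 + 25).
Then apply L{t^2·g(t)} = (-1)^2 d^2/ds^2[G(s)] with G(s) = s/(s^2 + 25):
differentiating 2 times and applying the sign gives 2*s*(s^2 - 75)/(s^2 + 25)^3.

F(s) = 2*s*(s^2 - 75)/(s^2 + 25)^3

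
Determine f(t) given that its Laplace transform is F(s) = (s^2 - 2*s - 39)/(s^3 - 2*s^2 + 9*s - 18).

f(t) = -3*exp(2*t) + 2*sin(3*t) + 4*cos(3*t)

Factor the denominator: s^3 - 2*s^2 + 9*s - 18 = (s - 2)*(s^2 + 9).
Partial fraction decomposition gives [-3/(s - 2)] + [4*s/(s^2 + 9)] + [6/(s^2 + 9)].
Invert each term: -3/(s - 2) ↔ -3e^(2t); 4·s/(s^2 + 9) ↔ 4cos(3t); 2·3/(s^2 + 9) ↔ 2sin(3t).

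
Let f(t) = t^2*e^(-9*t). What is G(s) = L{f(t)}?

G(s) = 2/(s + 9)^3

L{e^(-9t)} = 1/(s + 9).
Then apply L{t^2·g(t)} = (-1)^2 d^2/ds^2[H(s)] with H(s) = 1/(s + 9):
differentiating 2 times and applying the sign gives 2/(s + 9)^3.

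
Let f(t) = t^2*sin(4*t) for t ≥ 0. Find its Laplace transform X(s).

L{sin(4t)} = 4/(s^2 + 16).
Then apply L{t^2·g(t)} = (-1)^2 d^2/ds^2[G(s)] with G(s) = 4/(s^2 + 16):
differentiating 2 times and applying the sign gives 8*(3*s^2 - 16)/(s^2 + 16)^3.

X(s) = 8*(3*s^2 - 16)/(s^2 + 16)^3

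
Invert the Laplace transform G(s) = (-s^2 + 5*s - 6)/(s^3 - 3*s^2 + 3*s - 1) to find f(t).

Factor the denominator: s^3 - 3*s^2 + 3*s - 1 = (s - 1)^3.
Partial fraction decomposition gives [-1/(s - 1)] + [3/(s - 1)^2] + [-2/(s - 1)^3].
Invert each term: -1/(s - 1) ↔ -e^(t); 3/(s - 1)^2 ↔ 3t·e^(t); -2/(s - 1)^3 ↔ (-1)t^2·e^(t).

f(t) = -t^2*exp(t) + 3*t*exp(t) - exp(t)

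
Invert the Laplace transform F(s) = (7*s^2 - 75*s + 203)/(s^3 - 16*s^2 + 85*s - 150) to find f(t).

Factor the denominator: s^3 - 16*s^2 + 85*s - 150 = (s - 6)*(s - 5)^2.
Partial fraction decomposition gives [2/(s - 5)] + [-3/(s - 5)^2] + [5/(s - 6)].
Invert each term: 2/(s - 5) ↔ 2e^(5t); -3/(s - 5)^2 ↔ -3t·e^(5t); 5/(s - 6) ↔ 5e^(6t).

f(t) = -3*t*exp(5*t) + 5*exp(6*t) + 2*exp(5*t)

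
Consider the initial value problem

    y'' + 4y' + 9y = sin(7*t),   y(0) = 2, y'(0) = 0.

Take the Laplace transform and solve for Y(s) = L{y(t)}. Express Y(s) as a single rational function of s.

Take the Laplace transform of both sides.
The derivative rules (L{y''} = s^2 Y - s·y(0) - y'(0) and L{y'} = sY - y(0), with y(0) = 2, y'(0) = 0) turn the left side into (s^2 + 4*s + 9)Y - (2*s + 8).
The right side is L{sin(7*t)} = 7/(s^2 + 49).
So (s^2 + 4*s + 9)Y = 7/(s^2 + 49) + (2*s + 8).
Isolate Y and clear denominators.

Y(s) = (2*s^3 + 8*s^2 + 98*s + 399)/(s^4 + 4*s^3 + 58*s^2 + 196*s + 441)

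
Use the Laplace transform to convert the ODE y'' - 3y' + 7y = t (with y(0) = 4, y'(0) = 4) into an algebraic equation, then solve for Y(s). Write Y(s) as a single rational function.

Y(s) = (4*s^3 - 8*s^2 + 1)/(s^4 - 3*s^3 + 7*s^2)

Apply the Laplace transform to the equation.
With L{y''} = s^2 Y - s·y(0) - y'(0) and L{y'} = sY - y(0), with y(0) = 4, y'(0) = 4: the LHS transforms to (s^2 - 3*s + 7)Y - (4*s - 8).
The right side is L{t} = s^(-2).
So (s^2 - 3*s + 7)Y = s^(-2) + (4*s - 8).
Divide through and combine into a single rational function.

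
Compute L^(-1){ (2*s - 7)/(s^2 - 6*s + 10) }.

Complete the square in the denominator: s^2 - 6*s + 10 = (s - 3)^2 + 1^2.
Split the numerator to match: 2*s - 7 = 2·(s - 3) - 1·1.
Invert each term: 2·(s - 3)/((s - 3)^2 + 1) ↔ 2e^(3t)cos(t); -1·1/((s - 3)^2 + 1) ↔ -e^(3t)sin(t).

-exp(3*t)*sin(t) + 2*exp(3*t)*cos(t)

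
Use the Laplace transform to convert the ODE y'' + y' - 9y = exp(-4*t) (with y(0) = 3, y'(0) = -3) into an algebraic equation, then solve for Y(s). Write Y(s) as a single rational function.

Y(s) = (3*s^2 + 12*s + 1)/(s^3 + 5*s^2 - 5*s - 36)

Apply the Laplace transform to the equation.
Using L{y''} = s^2 Y - s·y(0) - y'(0) and L{y'} = sY - y(0), with y(0) = 3, y'(0) = -3, the left side becomes (s^2 + s - 9)Y - (3*s).
The right side is L{exp(-4*t)} = 1/(s + 4).
So (s^2 + s - 9)Y = 1/(s + 4) + (3*s).
Isolate Y and clear denominators.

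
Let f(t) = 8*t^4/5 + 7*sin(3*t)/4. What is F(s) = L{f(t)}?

F(s) = 21/(4*(s^2 + 9)) + 192/(5*s^5)

Apply the Laplace transform termwise.
(7/4)·[L{sin(3t)} = 3/(s^2 + 9)]; (8/5)·[L{t^4} = 4!/s^5 = 24/s^5].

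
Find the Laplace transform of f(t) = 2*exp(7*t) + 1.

The transform is linear, so treat each term independently.
L{1} = 1/s; (2)·[L{e^(7t)} = 1/(s - 7)].

2/(s - 7) + 1/s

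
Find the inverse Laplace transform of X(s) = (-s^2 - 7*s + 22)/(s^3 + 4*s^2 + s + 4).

5*sin(t) - 3*cos(t) + 2*exp(-4*t)

Factor the denominator: s^3 + 4*s^2 + s + 4 = (s + 4)*(s^2 + 1).
Partial fraction decomposition gives [2/(s + 4)] + [-3*s/(s^2 + 1)] + [5/(s^2 + 1)].
Invert each term: 2/(s + 4) ↔ 2e^(-4t); -3·s/(s^2 + 1) ↔ -3cos(t); 5·1/(s^2 + 1) ↔ 5sin(t).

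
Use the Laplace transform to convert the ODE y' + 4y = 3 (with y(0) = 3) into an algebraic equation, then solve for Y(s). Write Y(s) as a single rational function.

Y(s) = (3*s + 3)/(s^2 + 4*s)

Transform both sides with L{·}.
The derivative rules (L{y'} = sY - y(0) = sY - 3) turn the left side into (s + 4)Y - (3).
The right side is L{3} = 3/s.
So (s + 4)Y = 3/s + (3).
Isolate Y and clear denominators.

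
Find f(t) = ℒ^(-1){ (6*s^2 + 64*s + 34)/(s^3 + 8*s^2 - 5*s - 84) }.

f(t) = 4*exp(3*t) + 6*exp(-4*t) - 4*exp(-7*t)

Factor the denominator: s^3 + 8*s^2 - 5*s - 84 = (s - 3)*(s + 4)*(s + 7).
Partial fraction decomposition gives [-4/(s + 7)] + [4/(s - 3)] + [6/(s + 4)].
Invert each term: -4/(s + 7) ↔ -4e^(-7t); 4/(s - 3) ↔ 4e^(3t); 6/(s + 4) ↔ 6e^(-4t).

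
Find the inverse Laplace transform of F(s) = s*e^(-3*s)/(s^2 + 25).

The factor e^(-3s) signals a time shift by c = 3 (second shifting theorem).
L{cos(5t)} = s/(s^2 + 25), so L^-1{s/(s^2 + 25)} = cos(5*t).
Hence the inverse is u(t - 3) times that function evaluated at t - 3.

Heaviside(t - 3)*(cos(5*t - 15))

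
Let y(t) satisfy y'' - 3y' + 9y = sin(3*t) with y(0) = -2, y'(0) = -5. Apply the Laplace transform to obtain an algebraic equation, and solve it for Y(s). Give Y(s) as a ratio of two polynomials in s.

Transform both sides with L{·}.
Using L{y''} = s^2 Y - s·y(0) - y'(0) and L{y'} = sY - y(0), with y(0) = -2, y'(0) = -5, the left side becomes (s^2 - 3*s + 9)Y - (-2*s + 1).
The right side is L{sin(3*t)} = 3/(s^2 + 9).
So (s^2 - 3*s + 9)Y = 3/(s^2 + 9) + (-2*s + 1).
Isolate Y and clear denominators.

Y(s) = (-2*s^3 + s^2 - 18*s + 12)/(s^4 - 3*s^3 + 18*s^2 - 27*s + 81)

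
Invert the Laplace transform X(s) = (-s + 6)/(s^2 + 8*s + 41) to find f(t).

f(t) = 2*exp(-4*t)*sin(5*t) - exp(-4*t)*cos(5*t)

Complete the square in the denominator: s^2 + 8*s + 41 = (s + 4)^2 + 5^2.
Split the numerator to match: -s + 6 = -1·(s + 4) + 2·5.
Invert each term: -1·(s + 4)/((s + 4)^2 + 25) ↔ -e^(-4t)cos(5t); 2·5/((s + 4)^2 + 25) ↔ 2e^(-4t)sin(5t).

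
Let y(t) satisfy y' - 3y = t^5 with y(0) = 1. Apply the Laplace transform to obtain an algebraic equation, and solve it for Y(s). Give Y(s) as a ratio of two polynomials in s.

Apply the Laplace transform to the equation.
The derivative rules (L{y'} = sY - y(0) = sY - 1) turn the left side into (s - 3)Y - (1).
The right side is L{t^5} = 120/s^6.
So (s - 3)Y = 120/s^6 + (1).
Solve for Y(s) and write it as one ratio of polynomials.

Y(s) = (s^6 + 120)/(s^7 - 3*s^6)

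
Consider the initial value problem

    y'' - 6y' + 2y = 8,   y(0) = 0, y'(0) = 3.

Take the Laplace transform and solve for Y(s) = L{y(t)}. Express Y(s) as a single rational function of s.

Y(s) = (3*s + 8)/(s^3 - 6*s^2 + 2*s)

Laplace-transform each side.
The derivative rules (L{y''} = s^2 Y - s·y(0) - y'(0) and L{y'} = sY - y(0), with y(0) = 0, y'(0) = 3) turn the left side into (s^2 - 6*s + 2)Y - (3).
The right side is L{8} = 8/s.
So (s^2 - 6*s + 2)Y = 8/s + (3).
Divide through and combine into a single rational function.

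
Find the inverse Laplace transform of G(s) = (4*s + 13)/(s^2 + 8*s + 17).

Complete the square in the denominator: s^2 + 8*s + 17 = (s + 4)^2 + 1^2.
Split the numerator to match: 4*s + 13 = 4·(s + 4) - 3·1.
Invert each term: 4·(s + 4)/((s + 4)^2 + 1) ↔ 4e^(-4t)cos(t); -3·1/((s + 4)^2 + 1) ↔ -3e^(-4t)sin(t).

-3*exp(-4*t)*sin(t) + 4*exp(-4*t)*cos(t)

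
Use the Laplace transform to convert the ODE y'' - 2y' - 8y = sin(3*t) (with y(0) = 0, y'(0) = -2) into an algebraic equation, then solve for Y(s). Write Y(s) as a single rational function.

Take the Laplace transform of both sides.
The derivative rules (L{y''} = s^2 Y - s·y(0) - y'(0) and L{y'} = sY - y(0), with y(0) = 0, y'(0) = -2) turn the left side into (s^2 - 2*s - 8)Y - (-2).
The right side is L{sin(3*t)} = 3/(s^2 + 9).
So (s^2 - 2*s - 8)Y = 3/(s^2 + 9) + (-2).
Solve for Y(s) and write it as one ratio of polynomials.

Y(s) = (-2*s^2 - 15)/(s^4 - 2*s^3 + s^2 - 18*s - 72)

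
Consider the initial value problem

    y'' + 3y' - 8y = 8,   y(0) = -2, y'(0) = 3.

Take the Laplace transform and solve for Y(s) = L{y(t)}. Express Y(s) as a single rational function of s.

Take the Laplace transform of both sides.
The derivative rules (L{y''} = s^2 Y - s·y(0) - y'(0) and L{y'} = sY - y(0), with y(0) = -2, y'(0) = 3) turn the left side into (s^2 + 3*s - 8)Y - (-2*s - 3).
The right side is L{8} = 8/s.
So (s^2 + 3*s - 8)Y = 8/s + (-2*s - 3).
Isolate Y and clear denominators.

Y(s) = (-2*s^2 - 3*s + 8)/(s^3 + 3*s^2 - 8*s)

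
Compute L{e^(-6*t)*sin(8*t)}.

L{sin(8t)} = 8/(s^2 + 64).
By the first shifting theorem, multiplying by e^(-6t) replaces s with s + 6.

8/((s + 6)^2 + 64)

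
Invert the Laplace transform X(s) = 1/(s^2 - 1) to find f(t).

Since L{sinh(t)} = 1/(s^2 - 1), the inverse is sinh(t).

f(t) = sinh(t)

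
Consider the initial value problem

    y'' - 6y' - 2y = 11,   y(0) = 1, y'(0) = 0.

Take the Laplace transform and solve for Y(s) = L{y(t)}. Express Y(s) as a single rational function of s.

Laplace-transform each side.
With L{y''} = s^2 Y - s·y(0) - y'(0) and L{y'} = sY - y(0), with y(0) = 1, y'(0) = 0: the LHS transforms to (s^2 - 6*s - 2)Y - (s - 6).
The right side is L{11} = 11/s.
So (s^2 - 6*s - 2)Y = 11/s + (s - 6).
Solve for Y(s) and write it as one ratio of polynomials.

Y(s) = (s^2 - 6*s + 11)/(s^3 - 6*s^2 - 2*s)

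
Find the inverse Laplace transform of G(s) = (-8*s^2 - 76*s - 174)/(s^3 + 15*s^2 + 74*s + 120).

exp(-4*t) - 6*exp(-5*t) - 3*exp(-6*t)

Factor the denominator: s^3 + 15*s^2 + 74*s + 120 = (s + 4)*(s + 5)*(s + 6).
Partial fraction decomposition gives [1/(s + 4)] + [-3/(s + 6)] + [-6/(s + 5)].
Invert each term: 1/(s + 4) ↔ e^(-4t); -3/(s + 6) ↔ -3e^(-6t); -6/(s + 5) ↔ -6e^(-5t).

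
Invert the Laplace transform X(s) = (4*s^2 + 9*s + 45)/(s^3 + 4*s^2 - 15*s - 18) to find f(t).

f(t) = 3*exp(3*t) - 2*exp(-t) + 3*exp(-6*t)

Factor the denominator: s^3 + 4*s^2 - 15*s - 18 = (s - 3)*(s + 1)*(s + 6).
Partial fraction decomposition gives [3/(s - 3)] + [-2/(s + 1)] + [3/(s + 6)].
Invert each term: 3/(s - 3) ↔ 3e^(3t); -2/(s + 1) ↔ -2e^(-t); 3/(s + 6) ↔ 3e^(-6t).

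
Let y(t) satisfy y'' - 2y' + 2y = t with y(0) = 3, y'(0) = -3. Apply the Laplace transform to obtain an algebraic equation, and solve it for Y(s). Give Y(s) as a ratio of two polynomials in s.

Transform both sides with L{·}.
The derivative rules (L{y''} = s^2 Y - s·y(0) - y'(0) and L{y'} = sY - y(0), with y(0) = 3, y'(0) = -3) turn the left side into (s^2 - 2*s + 2)Y - (3*s - 9).
The right side is L{t} = s^(-2).
So (s^2 - 2*s + 2)Y = s^(-2) + (3*s - 9).
Isolate Y and clear denominators.

Y(s) = (3*s^3 - 9*s^2 + 1)/(s^4 - 2*s^3 + 2*s^2)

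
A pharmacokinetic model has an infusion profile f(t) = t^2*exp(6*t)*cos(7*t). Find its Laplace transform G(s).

G(s) = 2*(s - 6)*(s^2 - 12*s - 111)/(s^2 - 12*s + 85)^3

L{cos(7t)} = s/(s^2 + 49).
Multiplying by e^(6t) shifts s → s - 6, so L{exp(6*t)*cos(7*t)} = (s - 6)/((s - 6)^2 + 49).
Then apply L{t^2·g(t)} = (-1)^2 d^2/ds^2[H(s)] with H(s) = (s - 6)/((s - 6)^2 + 49):
differentiating 2 times and applying the sign gives 2*(s - 6)*(s^2 - 12*s - 111)/(s^2 - 12*s + 85)^3.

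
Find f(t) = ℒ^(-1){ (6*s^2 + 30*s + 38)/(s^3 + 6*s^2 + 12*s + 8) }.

Factor the denominator: s^3 + 6*s^2 + 12*s + 8 = (s + 2)^3.
Partial fraction decomposition gives [6/(s + 2)] + [6/(s + 2)^2] + [2/(s + 2)^3].
Invert each term: 6/(s + 2) ↔ 6e^(-2t); 6/(s + 2)^2 ↔ 6t·e^(-2t); 2/(s + 2)^3 ↔ (1)t^2·e^(-2t).

f(t) = t^2*exp(-2*t) + 6*t*exp(-2*t) + 6*exp(-2*t)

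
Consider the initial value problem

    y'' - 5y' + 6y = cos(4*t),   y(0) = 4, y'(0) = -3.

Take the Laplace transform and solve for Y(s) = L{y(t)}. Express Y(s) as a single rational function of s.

Y(s) = (4*s^3 - 23*s^2 + 65*s - 368)/(s^4 - 5*s^3 + 22*s^2 - 80*s + 96)

Laplace-transform each side.
The derivative rules (L{y''} = s^2 Y - s·y(0) - y'(0) and L{y'} = sY - y(0), with y(0) = 4, y'(0) = -3) turn the left side into (s^2 - 5*s + 6)Y - (4*s - 23).
The right side is L{cos(4*t)} = s/(s^2 + 16).
So (s^2 - 5*s + 6)Y = s/(s^2 + 16) + (4*s - 23).
Solve for Y(s) and write it as one ratio of polynomials.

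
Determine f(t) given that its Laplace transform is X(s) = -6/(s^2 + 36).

f(t) = -sin(6*t)

Since L{sin(6t)} = 6/(s^2 + 36), the inverse is sin(6*t), scaled by -1.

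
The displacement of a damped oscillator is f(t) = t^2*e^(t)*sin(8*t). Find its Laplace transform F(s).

F(s) = 16*(3*s^2 - 6*s - 61)/(s^2 - 2*s + 65)^3

L{sin(8t)} = 8/(s^2 + 64).
Multiplying by e^(t) shifts s → s - 1, so L{e^(t)*sin(8*t)} = 8/((s - 1)^2 + 64).
Then apply L{t^2·g(t)} = (-1)^2 d^2/ds^2[G(s)] with G(s) = 8/((s - 1)^2 + 64):
differentiating 2 times and applying the sign gives 16*(3*s^2 - 6*s - 61)/(s^2 - 2*s + 65)^3.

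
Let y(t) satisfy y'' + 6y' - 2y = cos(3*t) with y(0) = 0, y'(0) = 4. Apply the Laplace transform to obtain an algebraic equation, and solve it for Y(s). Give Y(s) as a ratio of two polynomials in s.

Apply the Laplace transform to the equation.
With L{y''} = s^2 Y - s·y(0) - y'(0) and L{y'} = sY - y(0), with y(0) = 0, y'(0) = 4: the LHS transforms to (s^2 + 6*s - 2)Y - (4).
The right side is L{cos(3*t)} = s/(s^2 + 9).
So (s^2 + 6*s - 2)Y = s/(s^2 + 9) + (4).
Divide through and combine into a single rational function.

Y(s) = (4*s^2 + s + 36)/(s^4 + 6*s^3 + 7*s^2 + 54*s - 18)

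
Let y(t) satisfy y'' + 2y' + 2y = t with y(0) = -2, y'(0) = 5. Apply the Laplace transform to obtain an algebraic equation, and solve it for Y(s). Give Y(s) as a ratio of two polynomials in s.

Laplace-transform each side.
Using L{y''} = s^2 Y - s·y(0) - y'(0) and L{y'} = sY - y(0), with y(0) = -2, y'(0) = 5, the left side becomes (s^2 + 2*s + 2)Y - (-2*s + 1).
The right side is L{t} = s^(-2).
So (s^2 + 2*s + 2)Y = s^(-2) + (-2*s + 1).
Isolate Y and clear denominators.

Y(s) = (-2*s^3 + s^2 + 1)/(s^4 + 2*s^3 + 2*s^2)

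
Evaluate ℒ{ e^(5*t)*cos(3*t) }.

(s - 5)/((s - 5)^2 + 9)

L{cos(3t)} = s/(s^2 + 9).
By the first shifting theorem, multiplying by e^(5t) replaces s with s - 5.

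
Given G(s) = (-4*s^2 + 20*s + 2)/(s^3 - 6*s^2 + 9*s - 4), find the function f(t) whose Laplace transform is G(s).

f(t) = -6*t*exp(t) + 2*exp(4*t) - 6*exp(t)

Factor the denominator: s^3 - 6*s^2 + 9*s - 4 = (s - 4)*(s - 1)^2.
Partial fraction decomposition gives [-6/(s - 1)] + [-6/(s - 1)^2] + [2/(s - 4)].
Invert each term: -6/(s - 1) ↔ -6e^(t); -6/(s - 1)^2 ↔ -6t·e^(t); 2/(s - 4) ↔ 2e^(4t).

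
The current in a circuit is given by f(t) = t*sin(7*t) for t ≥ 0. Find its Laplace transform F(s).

L{sin(7t)} = 7/(s^2 + 49).
Then apply L{t·g(t)} = -d/ds[G(s)] with G(s) = 7/(s^2 + 49):
differentiating 1 time and applying the sign gives 14*s/(s^2 + 49)^2.

F(s) = 14*s/(s^2 + 49)^2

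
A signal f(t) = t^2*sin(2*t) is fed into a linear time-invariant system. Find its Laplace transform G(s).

G(s) = 4*(3*s^2 - 4)/(s^2 + 4)^3

L{sin(2t)} = 2/(s^2 + 4).
Then apply L{t^2·g(t)} = (-1)^2 d^2/ds^2[H(s)] with H(s) = 2/(s^2 + 4):
differentiating 2 times and applying the sign gives 4*(3*s^2 - 4)/(s^2 + 4)^3.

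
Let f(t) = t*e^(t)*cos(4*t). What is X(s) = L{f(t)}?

X(s) = (s - 5)*(s + 3)/(s^2 - 2*s + 17)^2

L{cos(4t)} = s/(s^2 + 16).
Multiplying by e^(t) shifts s → s - 1, so L{e^(t)*cos(4*t)} = (s - 1)/((s - 1)^2 + 16).
Then apply L{t·g(t)} = -d/ds[G(s)] with G(s) = (s - 1)/((s - 1)^2 + 16):
differentiating 1 time and applying the sign gives (s - 5)*(s + 3)/(s^2 - 2*s + 17)^2.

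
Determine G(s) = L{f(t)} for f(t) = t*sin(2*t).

G(s) = 4*s/(s^2 + 4)^2

L{sin(2t)} = 2/(s^2 + 4).
Then apply L{t·g(t)} = -d/ds[H(s)] with H(s) = 2/(s^2 + 4):
differentiating 1 time and applying the sign gives 4*s/(s^2 + 4)^2.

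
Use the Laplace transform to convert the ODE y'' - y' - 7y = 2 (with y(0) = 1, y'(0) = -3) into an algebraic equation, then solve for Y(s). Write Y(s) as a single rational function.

Y(s) = (s^2 - 4*s + 2)/(s^3 - s^2 - 7*s)

Laplace-transform each side.
The derivative rules (L{y''} = s^2 Y - s·y(0) - y'(0) and L{y'} = sY - y(0), with y(0) = 1, y'(0) = -3) turn the left side into (s^2 - s - 7)Y - (s - 4).
The right side is L{2} = 2/s.
So (s^2 - s - 7)Y = 2/s + (s - 4).
Solve for Y(s) and write it as one ratio of polynomials.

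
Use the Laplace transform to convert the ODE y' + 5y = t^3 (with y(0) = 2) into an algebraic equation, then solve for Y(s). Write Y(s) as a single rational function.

Y(s) = (2*s^4 + 6)/(s^5 + 5*s^4)

Take the Laplace transform of both sides.
Using L{y'} = sY - y(0) = sY - 2, the left side becomes (s + 5)Y - (2).
The right side is L{t^3} = 6/s^4.
So (s + 5)Y = 6/s^4 + (2).
Isolate Y and clear denominators.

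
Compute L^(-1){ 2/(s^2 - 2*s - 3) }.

exp(t)*sinh(2*t)

Rewrite the denominator: s^2 - 2*s - 3 = (s - 1)^2 - 4.
The form in (s - 1) signals a first-shifting-theorem factor e^(t).
Since L{sinh(2t)} = 2/(s^2 - 4), the inverse is e^(t)*sinh(2*t).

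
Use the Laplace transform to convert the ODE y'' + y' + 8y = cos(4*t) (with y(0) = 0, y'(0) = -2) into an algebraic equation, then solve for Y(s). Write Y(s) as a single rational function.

Transform both sides with L{·}.
Using L{y''} = s^2 Y - s·y(0) - y'(0) and L{y'} = sY - y(0), with y(0) = 0, y'(0) = -2, the left side becomes (s^2 + s + 8)Y - (-2).
The right side is L{cos(4*t)} = s/(s^2 + 16).
So (s^2 + s + 8)Y = s/(s^2 + 16) + (-2).
Divide through and combine into a single rational function.

Y(s) = (-2*s^2 + s - 32)/(s^4 + s^3 + 24*s^2 + 16*s + 128)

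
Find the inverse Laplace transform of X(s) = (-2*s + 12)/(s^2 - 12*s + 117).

-2*exp(6*t)*cos(9*t)

Rewrite the denominator: s^2 - 12*s + 117 = (s - 6)^2 + 81.
The form in (s - 6) signals a first-shifting-theorem factor e^(6t).
Since L{cos(9t)} = s/(s^2 + 81), the inverse is exp(6*t)*cos(9*t), scaled by -2.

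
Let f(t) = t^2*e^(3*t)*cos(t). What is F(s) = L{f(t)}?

L{cos(t)} = s/(s^2 + 1).
Multiplying by e^(3t) shifts s → s - 3, so L{e^(3*t)*cos(t)} = (s - 3)/((s - 3)^2 + 1).
Then apply L{t^2·g(t)} = (-1)^2 d^2/ds^2[G(s)] with G(s) = (s - 3)/((s - 3)^2 + 1):
differentiating 2 times and applying the sign gives 2*(s - 3)*(s^2 - 6*s + 6)/(s^2 - 6*s + 10)^3.

F(s) = 2*(s - 3)*(s^2 - 6*s + 6)/(s^2 - 6*s + 10)^3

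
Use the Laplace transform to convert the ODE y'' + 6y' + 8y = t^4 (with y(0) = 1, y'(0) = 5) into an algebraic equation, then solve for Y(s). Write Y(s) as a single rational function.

Transform both sides with L{·}.
The derivative rules (L{y''} = s^2 Y - s·y(0) - y'(0) and L{y'} = sY - y(0), with y(0) = 1, y'(0) = 5) turn the left side into (s^2 + 6*s + 8)Y - (s + 11).
The right side is L{t^4} = 24/s^5.
So (s^2 + 6*s + 8)Y = 24/s^5 + (s + 11).
Solve for Y(s) and write it as one ratio of polynomials.

Y(s) = (s^6 + 11*s^5 + 24)/(s^7 + 6*s^6 + 8*s^5)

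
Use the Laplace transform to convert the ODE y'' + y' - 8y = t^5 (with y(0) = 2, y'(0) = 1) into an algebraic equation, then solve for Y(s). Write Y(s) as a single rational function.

Laplace-transform each side.
The derivative rules (L{y''} = s^2 Y - s·y(0) - y'(0) and L{y'} = sY - y(0), with y(0) = 2, y'(0) = 1) turn the left side into (s^2 + s - 8)Y - (2*s + 3).
The right side is L{t^5} = 120/s^6.
So (s^2 + s - 8)Y = 120/s^6 + (2*s + 3).
Isolate Y and clear denominators.

Y(s) = (2*s^7 + 3*s^6 + 120)/(s^8 + s^7 - 8*s^6)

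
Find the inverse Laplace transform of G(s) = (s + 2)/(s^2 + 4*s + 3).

exp(-2*t)*cosh(t)

Rewrite the denominator: s^2 + 4*s + 3 = (s + 2)^2 - 1.
The form in (s + 2) signals a first-shifting-theorem factor e^(-2t).
Since L{cosh(t)} = s/(s^2 - 1), the inverse is exp(-2*t)*cosh(t).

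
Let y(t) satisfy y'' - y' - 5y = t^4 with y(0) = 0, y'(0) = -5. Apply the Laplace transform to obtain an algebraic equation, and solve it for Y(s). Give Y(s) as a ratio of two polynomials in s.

Y(s) = (-5*s^5 + 24)/(s^7 - s^6 - 5*s^5)

Transform both sides with L{·}.
Using L{y''} = s^2 Y - s·y(0) - y'(0) and L{y'} = sY - y(0), with y(0) = 0, y'(0) = -5, the left side becomes (s^2 - s - 5)Y - (-5).
The right side is L{t^4} = 24/s^5.
So (s^2 - s - 5)Y = 24/s^5 + (-5).
Isolate Y and clear denominators.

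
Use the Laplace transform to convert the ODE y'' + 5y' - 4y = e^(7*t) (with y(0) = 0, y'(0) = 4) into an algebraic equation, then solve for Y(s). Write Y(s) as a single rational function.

Y(s) = (4*s - 27)/(s^3 - 2*s^2 - 39*s + 28)

Laplace-transform each side.
Using L{y''} = s^2 Y - s·y(0) - y'(0) and L{y'} = sY - y(0), with y(0) = 0, y'(0) = 4, the left side becomes (s^2 + 5*s - 4)Y - (4).
The right side is L{e^(7*t)} = 1/(s - 7).
So (s^2 + 5*s - 4)Y = 1/(s - 7) + (4).
Solve for Y(s) and write it as one ratio of polynomials.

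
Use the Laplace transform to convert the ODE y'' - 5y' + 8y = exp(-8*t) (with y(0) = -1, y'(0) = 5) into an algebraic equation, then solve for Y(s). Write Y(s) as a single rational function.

Y(s) = (-s^2 + 2*s + 81)/(s^3 + 3*s^2 - 32*s + 64)

Take the Laplace transform of both sides.
With L{y''} = s^2 Y - s·y(0) - y'(0) and L{y'} = sY - y(0), with y(0) = -1, y'(0) = 5: the LHS transforms to (s^2 - 5*s + 8)Y - (-s + 10).
The right side is L{exp(-8*t)} = 1/(s + 8).
So (s^2 - 5*s + 8)Y = 1/(s + 8) + (-s + 10).
Solve for Y(s) and write it as one ratio of polynomials.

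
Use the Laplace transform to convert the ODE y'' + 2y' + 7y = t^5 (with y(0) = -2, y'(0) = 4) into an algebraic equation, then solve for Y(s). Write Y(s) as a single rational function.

Laplace-transform each side.
With L{y''} = s^2 Y - s·y(0) - y'(0) and L{y'} = sY - y(0), with y(0) = -2, y'(0) = 4: the LHS transforms to (s^2 + 2*s + 7)Y - (-2*s).
The right side is L{t^5} = 120/s^6.
So (s^2 + 2*s + 7)Y = 120/s^6 + (-2*s).
Solve for Y(s) and write it as one ratio of polynomials.

Y(s) = (-2*s^7 + 120)/(s^8 + 2*s^7 + 7*s^6)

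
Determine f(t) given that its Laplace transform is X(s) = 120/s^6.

Since L{t^5} = 5!/s^6 = 120/s^6, the inverse is t^5.

f(t) = t^5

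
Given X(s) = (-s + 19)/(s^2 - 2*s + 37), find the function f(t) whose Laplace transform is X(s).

f(t) = 3*exp(t)*sin(6*t) - exp(t)*cos(6*t)

Complete the square in the denominator: s^2 - 2*s + 37 = (s - 1)^2 + 6^2.
Split the numerator to match: -s + 19 = -1·(s - 1) + 3·6.
Invert each term: -1·(s - 1)/((s - 1)^2 + 36) ↔ -e^(t)cos(6t); 3·6/((s - 1)^2 + 36) ↔ 3e^(t)sin(6t).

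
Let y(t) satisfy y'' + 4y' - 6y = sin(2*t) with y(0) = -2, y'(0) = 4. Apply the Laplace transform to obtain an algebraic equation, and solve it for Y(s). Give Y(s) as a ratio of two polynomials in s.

Laplace-transform each side.
Using L{y''} = s^2 Y - s·y(0) - y'(0) and L{y'} = sY - y(0), with y(0) = -2, y'(0) = 4, the left side becomes (s^2 + 4*s - 6)Y - (-2*s - 4).
The right side is L{sin(2*t)} = 2/(s^2 + 4).
So (s^2 + 4*s - 6)Y = 2/(s^2 + 4) + (-2*s - 4).
Solve for Y(s) and write it as one ratio of polynomials.

Y(s) = (-2*s^3 - 4*s^2 - 8*s - 14)/(s^4 + 4*s^3 - 2*s^2 + 16*s - 24)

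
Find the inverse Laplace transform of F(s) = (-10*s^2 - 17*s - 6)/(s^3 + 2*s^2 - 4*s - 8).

3*t*exp(-2*t) - 5*exp(2*t) - 5*exp(-2*t)

Factor the denominator: s^3 + 2*s^2 - 4*s - 8 = (s - 2)*(s + 2)^2.
Partial fraction decomposition gives [-5/(s + 2)] + [3/(s + 2)^2] + [-5/(s - 2)].
Invert each term: -5/(s + 2) ↔ -5e^(-2t); 3/(s + 2)^2 ↔ 3t·e^(-2t); -5/(s - 2) ↔ -5e^(2t).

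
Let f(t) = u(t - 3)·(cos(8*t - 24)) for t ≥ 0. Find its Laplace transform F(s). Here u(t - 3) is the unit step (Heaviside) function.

F(s) = s*exp(-3*s)/(s^2 + 64)

By the second shifting theorem, L{u(t - c)·g(t - c)} = e^(-cs)·G(s) with c = 3 and G(s) = L{g(t)}.
L{cos(8t)} = s/(s^2 + 64).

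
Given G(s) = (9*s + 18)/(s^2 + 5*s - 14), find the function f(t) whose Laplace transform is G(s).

f(t) = 4*exp(2*t) + 5*exp(-7*t)

Factor the denominator: s^2 + 5*s - 14 = (s - 2)*(s + 7).
Partial fraction decomposition gives [5/(s + 7)] + [4/(s - 2)].
Invert each term: 5/(s + 7) ↔ 5e^(-7t); 4/(s - 2) ↔ 4e^(2t).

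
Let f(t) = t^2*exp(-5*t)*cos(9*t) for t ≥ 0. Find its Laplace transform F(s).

F(s) = 2*(s + 5)*(s^2 + 10*s - 218)/(s^2 + 10*s + 106)^3

L{cos(9t)} = s/(s^2 + 81).
Multiplying by e^(-5t) shifts s → s + 5, so L{exp(-5*t)*cos(9*t)} = (s + 5)/((s + 5)^2 + 81).
Then apply L{t^2·g(t)} = (-1)^2 d^2/ds^2[G(s)] with G(s) = (s + 5)/((s + 5)^2 + 81):
differentiating 2 times and applying the sign gives 2*(s + 5)*(s^2 + 10*s - 218)/(s^2 + 10*s + 106)^3.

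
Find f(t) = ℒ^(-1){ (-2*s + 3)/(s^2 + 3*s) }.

f(t) = 1 - 3*exp(-3*t)

Factor the denominator: s^2 + 3*s = s*(s + 3).
Partial fraction decomposition gives [-3/(s + 3)] + [1/s].
Invert each term: -3/(s + 3) ↔ -3e^(-3t); 1/(s - 0) ↔ e^(0t).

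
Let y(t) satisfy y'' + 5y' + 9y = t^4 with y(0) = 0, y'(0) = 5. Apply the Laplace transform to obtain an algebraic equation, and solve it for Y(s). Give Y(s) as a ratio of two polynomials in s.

Take the Laplace transform of both sides.
Using L{y''} = s^2 Y - s·y(0) - y'(0) and L{y'} = sY - y(0), with y(0) = 0, y'(0) = 5, the left side becomes (s^2 + 5*s + 9)Y - (5).
The right side is L{t^4} = 24/s^5.
So (s^2 + 5*s + 9)Y = 24/s^5 + (5).
Isolate Y and clear denominators.

Y(s) = (5*s^5 + 24)/(s^7 + 5*s^6 + 9*s^5)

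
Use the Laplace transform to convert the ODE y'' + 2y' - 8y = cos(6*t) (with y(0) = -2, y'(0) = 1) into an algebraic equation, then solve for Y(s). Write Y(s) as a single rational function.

Y(s) = (-2*s^3 - 3*s^2 - 71*s - 108)/(s^4 + 2*s^3 + 28*s^2 + 72*s - 288)

Apply the Laplace transform to the equation.
With L{y''} = s^2 Y - s·y(0) - y'(0) and L{y'} = sY - y(0), with y(0) = -2, y'(0) = 1: the LHS transforms to (s^2 + 2*s - 8)Y - (-2*s - 3).
The right side is L{cos(6*t)} = s/(s^2 + 36).
So (s^2 + 2*s - 8)Y = s/(s^2 + 36) + (-2*s - 3).
Solve for Y(s) and write it as one ratio of polynomials.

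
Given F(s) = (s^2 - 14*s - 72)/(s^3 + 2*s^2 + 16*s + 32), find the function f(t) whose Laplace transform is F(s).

Factor the denominator: s^3 + 2*s^2 + 16*s + 32 = (s + 2)*(s^2 + 16).
Partial fraction decomposition gives [-2/(s + 2)] + [3*s/(s^2 + 16)] + [-20/(s^2 + 16)].
Invert each term: -2/(s + 2) ↔ -2e^(-2t); 3·s/(s^2 + 16) ↔ 3cos(4t); -5·4/(s^2 + 16) ↔ -5sin(4t).

f(t) = -5*sin(4*t) + 3*cos(4*t) - 2*exp(-2*t)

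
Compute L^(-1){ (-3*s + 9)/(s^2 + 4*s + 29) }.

Complete the square in the denominator: s^2 + 4*s + 29 = (s + 2)^2 + 5^2.
Split the numerator to match: -3*s + 9 = -3·(s + 2) + 3·5.
Invert each term: -3·(s + 2)/((s + 2)^2 + 25) ↔ -3e^(-2t)cos(5t); 3·5/((s + 2)^2 + 25) ↔ 3e^(-2t)sin(5t).

3*exp(-2*t)*sin(5*t) - 3*exp(-2*t)*cos(5*t)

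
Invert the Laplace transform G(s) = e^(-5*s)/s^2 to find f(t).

The factor e^(-5s) signals a time shift by c = 5 (second shifting theorem).
L{t} = 1!/s^2 = 1/s^2, so L^-1{s^(-2)} = t.
Hence the inverse is u(t - 5) times that function evaluated at t - 5.

f(t) = Heaviside(t - 5)*(t - 5)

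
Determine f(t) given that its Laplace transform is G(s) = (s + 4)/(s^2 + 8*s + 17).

f(t) = exp(-4*t)*cos(t)

Rewrite the denominator: s^2 + 8*s + 17 = (s + 4)^2 + 1.
The form in (s + 4) signals a first-shifting-theorem factor e^(-4t).
Since L{cos(t)} = s/(s^2 + 1), the inverse is e^(-4*t)*cos(t).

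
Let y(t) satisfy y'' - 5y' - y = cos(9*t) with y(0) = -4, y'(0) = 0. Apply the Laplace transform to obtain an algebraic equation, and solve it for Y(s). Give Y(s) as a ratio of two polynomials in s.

Take the Laplace transform of both sides.
With L{y''} = s^2 Y - s·y(0) - y'(0) and L{y'} = sY - y(0), with y(0) = -4, y'(0) = 0: the LHS transforms to (s^2 - 5*s - 1)Y - (-4*s + 20).
The right side is L{cos(9*t)} = s/(s^2 + 81).
So (s^2 - 5*s - 1)Y = s/(s^2 + 81) + (-4*s + 20).
Divide through and combine into a single rational function.

Y(s) = (-4*s^3 + 20*s^2 - 323*s + 1620)/(s^4 - 5*s^3 + 80*s^2 - 405*s - 81)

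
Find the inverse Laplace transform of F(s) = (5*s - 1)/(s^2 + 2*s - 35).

Factor the denominator: s^2 + 2*s - 35 = (s - 5)*(s + 7).
Partial fraction decomposition gives [3/(s + 7)] + [2/(s - 5)].
Invert each term: 3/(s + 7) ↔ 3e^(-7t); 2/(s - 5) ↔ 2e^(5t).

2*exp(5*t) + 3*exp(-7*t)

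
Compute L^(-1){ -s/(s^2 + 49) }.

-cos(7*t)

Since L{cos(7t)} = s/(s^2 + 49), the inverse is cos(7*t), scaled by -1.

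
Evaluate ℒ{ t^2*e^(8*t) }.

2/(s - 8)^3

L{e^(8t)} = 1/(s - 8).
Then apply L{t^2·g(t)} = (-1)^2 d^2/ds^2[G(s)] with G(s) = 1/(s - 8):
differentiating 2 times and applying the sign gives 2/(s - 8)^3.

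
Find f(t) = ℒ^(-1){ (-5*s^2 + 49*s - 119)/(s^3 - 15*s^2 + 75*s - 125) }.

f(t) = t^2*exp(5*t)/2 - t*exp(5*t) - 5*exp(5*t)

Factor the denominator: s^3 - 15*s^2 + 75*s - 125 = (s - 5)^3.
Partial fraction decomposition gives [-5/(s - 5)] + [-1/(s - 5)^2] + [(s - 5)^(-3)].
Invert each term: -5/(s - 5) ↔ -5e^(5t); -1/(s - 5)^2 ↔ -t·e^(5t); 1/(s - 5)^3 ↔ (1/2)t^2·e^(5t).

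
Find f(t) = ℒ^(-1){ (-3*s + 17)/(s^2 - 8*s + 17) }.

Complete the square in the denominator: s^2 - 8*s + 17 = (s - 4)^2 + 1^2.
Split the numerator to match: -3*s + 17 = -3·(s - 4) + 5·1.
Invert each term: -3·(s - 4)/((s - 4)^2 + 1) ↔ -3e^(4t)cos(t); 5·1/((s - 4)^2 + 1) ↔ 5e^(4t)sin(t).

f(t) = 5*exp(4*t)*sin(t) - 3*exp(4*t)*cos(t)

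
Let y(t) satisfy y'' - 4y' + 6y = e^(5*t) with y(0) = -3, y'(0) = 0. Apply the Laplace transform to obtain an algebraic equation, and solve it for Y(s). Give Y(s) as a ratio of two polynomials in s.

Apply the Laplace transform to the equation.
The derivative rules (L{y''} = s^2 Y - s·y(0) - y'(0) and L{y'} = sY - y(0), with y(0) = -3, y'(0) = 0) turn the left side into (s^2 - 4*s + 6)Y - (-3*s + 12).
The right side is L{e^(5*t)} = 1/(s - 5).
So (s^2 - 4*s + 6)Y = 1/(s - 5) + (-3*s + 12).
Solve for Y(s) and write it as one ratio of polynomials.

Y(s) = (-3*s^2 + 27*s - 59)/(s^3 - 9*s^2 + 26*s - 30)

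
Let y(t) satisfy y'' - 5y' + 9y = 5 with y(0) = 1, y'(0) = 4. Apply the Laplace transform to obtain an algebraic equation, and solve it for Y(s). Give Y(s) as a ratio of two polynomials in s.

Y(s) = (s^2 - s + 5)/(s^3 - 5*s^2 + 9*s)

Transform both sides with L{·}.
The derivative rules (L{y''} = s^2 Y - s·y(0) - y'(0) and L{y'} = sY - y(0), with y(0) = 1, y'(0) = 4) turn the left side into (s^2 - 5*s + 9)Y - (s - 1).
The right side is L{5} = 5/s.
So (s^2 - 5*s + 9)Y = 5/s + (s - 1).
Isolate Y and clear denominators.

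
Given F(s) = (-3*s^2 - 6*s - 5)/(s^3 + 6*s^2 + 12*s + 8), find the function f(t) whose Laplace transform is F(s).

Factor the denominator: s^3 + 6*s^2 + 12*s + 8 = (s + 2)^3.
Partial fraction decomposition gives [-3/(s + 2)] + [6/(s + 2)^2] + [-5/(s + 2)^3].
Invert each term: -3/(s + 2) ↔ -3e^(-2t); 6/(s + 2)^2 ↔ 6t·e^(-2t); -5/(s + 2)^3 ↔ (-5/2)t^2·e^(-2t).

f(t) = -5*t^2*exp(-2*t)/2 + 6*t*exp(-2*t) - 3*exp(-2*t)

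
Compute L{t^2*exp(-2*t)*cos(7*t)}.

L{cos(7t)} = s/(s^2 + 49).
Multiplying by e^(-2t) shifts s → s + 2, so L{exp(-2*t)*cos(7*t)} = (s + 2)/((s + 2)^2 + 49).
Then apply L{t^2·g(t)} = (-1)^2 d^2/ds^2[H(s)] with H(s) = (s + 2)/((s + 2)^2 + 49):
differentiating 2 times and applying the sign gives 2*(s + 2)*(s^2 + 4*s - 143)/(s^2 + 4*s + 53)^3.

2*(s + 2)*(s^2 + 4*s - 143)/(s^2 + 4*s + 53)^3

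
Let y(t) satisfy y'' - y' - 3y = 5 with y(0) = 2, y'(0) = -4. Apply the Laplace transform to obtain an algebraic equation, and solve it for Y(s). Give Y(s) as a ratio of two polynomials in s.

Apply the Laplace transform to the equation.
With L{y''} = s^2 Y - s·y(0) - y'(0) and L{y'} = sY - y(0), with y(0) = 2, y'(0) = -4: the LHS transforms to (s^2 - s - 3)Y - (2*s - 6).
The right side is L{5} = 5/s.
So (s^2 - s - 3)Y = 5/s + (2*s - 6).
Divide through and combine into a single rational function.

Y(s) = (2*s^2 - 6*s + 5)/(s^3 - s^2 - 3*s)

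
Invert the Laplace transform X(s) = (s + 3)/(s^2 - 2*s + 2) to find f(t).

f(t) = 4*exp(t)*sin(t) + exp(t)*cos(t)

Complete the square in the denominator: s^2 - 2*s + 2 = (s - 1)^2 + 1^2.
Split the numerator to match: s + 3 = 1·(s - 1) + 4·1.
Invert each term: 1·(s - 1)/((s - 1)^2 + 1) ↔ e^(t)cos(t); 4·1/((s - 1)^2 + 1) ↔ 4e^(t)sin(t).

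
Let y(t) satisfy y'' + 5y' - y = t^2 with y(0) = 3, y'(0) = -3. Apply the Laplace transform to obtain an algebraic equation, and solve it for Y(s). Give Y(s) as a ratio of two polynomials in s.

Y(s) = (3*s^4 + 12*s^3 + 2)/(s^5 + 5*s^4 - s^3)

Take the Laplace transform of both sides.
The derivative rules (L{y''} = s^2 Y - s·y(0) - y'(0) and L{y'} = sY - y(0), with y(0) = 3, y'(0) = -3) turn the left side into (s^2 + 5*s - 1)Y - (3*s + 12).
The right side is L{t^2} = 2/s^3.
So (s^2 + 5*s - 1)Y = 2/s^3 + (3*s + 12).
Divide through and combine into a single rational function.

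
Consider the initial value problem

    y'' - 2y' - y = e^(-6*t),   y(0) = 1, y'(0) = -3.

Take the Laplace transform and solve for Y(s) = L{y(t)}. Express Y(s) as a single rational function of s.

Take the Laplace transform of both sides.
With L{y''} = s^2 Y - s·y(0) - y'(0) and L{y'} = sY - y(0), with y(0) = 1, y'(0) = -3: the LHS transforms to (s^2 - 2*s - 1)Y - (s - 5).
The right side is L{e^(-6*t)} = 1/(s + 6).
So (s^2 - 2*s - 1)Y = 1/(s + 6) + (s - 5).
Divide through and combine into a single rational function.

Y(s) = (s^2 + s - 29)/(s^3 + 4*s^2 - 13*s - 6)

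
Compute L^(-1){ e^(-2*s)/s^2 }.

The factor e^(-2s) signals a time shift by c = 2 (second shifting theorem).
L{t} = 1!/s^2 = 1/s^2, so L^-1{s^(-2)} = t.
Hence the inverse is u(t - 2) times that function evaluated at t - 2.

Heaviside(t - 2)*(t - 2)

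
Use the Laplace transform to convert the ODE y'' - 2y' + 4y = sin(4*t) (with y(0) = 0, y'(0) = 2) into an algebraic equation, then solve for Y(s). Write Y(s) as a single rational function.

Y(s) = (2*s^2 + 36)/(s^4 - 2*s^3 + 20*s^2 - 32*s + 64)

Transform both sides with L{·}.
The derivative rules (L{y''} = s^2 Y - s·y(0) - y'(0) and L{y'} = sY - y(0), with y(0) = 0, y'(0) = 2) turn the left side into (s^2 - 2*s + 4)Y - (2).
The right side is L{sin(4*t)} = 4/(s^2 + 16).
So (s^2 - 2*s + 4)Y = 4/(s^2 + 16) + (2).
Solve for Y(s) and write it as one ratio of polynomials.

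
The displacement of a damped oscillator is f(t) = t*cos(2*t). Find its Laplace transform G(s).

G(s) = (s - 2)*(s + 2)/(s^2 + 4)^2

L{cos(2t)} = s/(s^2 + 4).
Then apply L{t·g(t)} = -d/ds[H(s)] with H(s) = s/(s^2 + 4):
differentiating 1 time and applying the sign gives (s - 2)*(s + 2)/(s^2 + 4)^2.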